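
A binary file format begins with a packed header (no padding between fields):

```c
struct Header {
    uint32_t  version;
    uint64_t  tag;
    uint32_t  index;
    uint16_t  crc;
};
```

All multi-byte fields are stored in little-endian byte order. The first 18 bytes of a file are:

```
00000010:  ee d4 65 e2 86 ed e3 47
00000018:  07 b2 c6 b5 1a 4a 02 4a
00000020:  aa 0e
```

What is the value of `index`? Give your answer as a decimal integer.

`index` follows `version` (4 B), `tag` (8 B), so it starts at offset 4 + 8 = 12 and occupies 4 bytes.
Bytes at offsets 12..15: 1A 4A 02 4A.
In little-endian order the low byte comes first in memory.
Reassemble most-significant byte first: 4A 02 4A 1A → 0x4A024A1A.
0x4A024A1A = 1241664026.

1241664026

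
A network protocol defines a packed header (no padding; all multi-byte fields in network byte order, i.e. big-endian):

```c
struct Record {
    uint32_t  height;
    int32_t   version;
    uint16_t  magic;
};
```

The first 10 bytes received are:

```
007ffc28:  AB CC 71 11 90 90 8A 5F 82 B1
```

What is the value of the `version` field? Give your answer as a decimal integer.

-1869575585

`version` follows `height` (4 bytes), so it starts at byte offset 4 and occupies 4 bytes.
Bytes at offsets 4..7: 90 90 8A 5F.
In big-endian order the high byte comes first in memory.
The bytes are already most-significant first: 0x90908A5F.
Top bit is set, so as a signed 32-bit value this is 0x90908A5F − 2^32 = -1869575585.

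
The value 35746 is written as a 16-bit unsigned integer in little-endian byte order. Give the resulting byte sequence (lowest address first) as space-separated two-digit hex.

A2 8B

35746 in hexadecimal, padded to 16 bits, is 0x8BA2.
Split into bytes (most-significant first): 8B A2.
Little-endian: lowest address holds the least-significant byte.
So at ascending addresses the bytes are A2 8B.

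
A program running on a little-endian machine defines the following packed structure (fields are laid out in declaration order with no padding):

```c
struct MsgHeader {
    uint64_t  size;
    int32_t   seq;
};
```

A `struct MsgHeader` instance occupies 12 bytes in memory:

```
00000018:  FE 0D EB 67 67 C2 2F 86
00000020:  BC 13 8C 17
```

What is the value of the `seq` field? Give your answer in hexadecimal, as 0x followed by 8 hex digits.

`seq` follows `size` (8 bytes), so it starts at byte offset 8 and occupies 4 bytes.
Bytes at offsets 8..11: BC 13 8C 17.
Little-endian: lowest address holds the least-significant byte.
Reassemble most-significant byte first: 17 8C 13 BC → 0x178C13BC.

0x178C13BC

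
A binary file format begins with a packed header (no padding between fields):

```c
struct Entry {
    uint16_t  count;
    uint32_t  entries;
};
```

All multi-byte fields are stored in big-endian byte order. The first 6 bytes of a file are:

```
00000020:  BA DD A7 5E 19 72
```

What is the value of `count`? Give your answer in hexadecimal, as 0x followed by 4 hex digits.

`count` is the first field, at byte offset 0, occupying 2 bytes.
Bytes at offsets 0..1: BA DD.
In big-endian order the high byte comes first in memory.
The bytes are already most-significant first: 0xBADD.

0xBADD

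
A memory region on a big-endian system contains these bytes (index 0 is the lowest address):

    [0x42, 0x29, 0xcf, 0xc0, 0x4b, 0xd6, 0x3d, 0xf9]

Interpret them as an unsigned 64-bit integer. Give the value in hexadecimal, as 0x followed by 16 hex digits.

In big-endian order the high byte comes first in memory.
The bytes are already most-significant first: 0x4229CFC04BD63DF9.

0x4229CFC04BD63DF9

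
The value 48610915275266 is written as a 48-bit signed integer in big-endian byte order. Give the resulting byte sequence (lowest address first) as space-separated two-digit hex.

48610915275266 in hexadecimal, padded to 48 bits, is 0x2C361C565202.
Split into bytes (most-significant first): 2C 36 1C 56 52 02.
Big-endian: lowest address holds the most-significant byte.
So the memory order matches the most-significant-first order: 2C 36 1C 56 52 02.

2C 36 1C 56 52 02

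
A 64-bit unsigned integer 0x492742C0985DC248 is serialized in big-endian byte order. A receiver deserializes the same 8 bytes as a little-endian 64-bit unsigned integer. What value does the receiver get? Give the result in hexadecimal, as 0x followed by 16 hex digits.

0x48C25D98C0422749

Stored big-endian, the bytes at ascending addresses are 49 27 42 C0 98 5D C2 48.
Read back as little-endian, the first byte is least significant, giving 0x48C25D98C0422749.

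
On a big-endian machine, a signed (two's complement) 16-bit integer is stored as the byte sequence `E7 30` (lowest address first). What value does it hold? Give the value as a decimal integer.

-6352

Big-endian: lowest address holds the most-significant byte.
The bytes are already most-significant first: 0xE730.
Top bit is set, so as a signed 16-bit value this is 0xE730 − 2^16 = -6352.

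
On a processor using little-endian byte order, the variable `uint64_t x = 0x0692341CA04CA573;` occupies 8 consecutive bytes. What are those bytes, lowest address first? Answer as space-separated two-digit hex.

73 A5 4C A0 1C 34 92 06

Split into bytes (most-significant first): 06 92 34 1C A0 4C A5 73.
Little-endian: lowest address holds the least-significant byte.
So at ascending addresses the bytes are 73 A5 4C A0 1C 34 92 06.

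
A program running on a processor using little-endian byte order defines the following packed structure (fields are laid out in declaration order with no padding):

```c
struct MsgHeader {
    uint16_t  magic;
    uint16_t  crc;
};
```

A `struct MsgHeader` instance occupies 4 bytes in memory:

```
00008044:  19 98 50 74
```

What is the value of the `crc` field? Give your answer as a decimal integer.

`crc` follows `magic` (2 bytes), so it starts at byte offset 2 and occupies 2 bytes.
Bytes at offsets 2..3: 50 74.
Little-endian stores the least-significant byte at the lowest address.
Reassemble most-significant byte first: 74 50 → 0x7450.
0x7450 = 29776.

29776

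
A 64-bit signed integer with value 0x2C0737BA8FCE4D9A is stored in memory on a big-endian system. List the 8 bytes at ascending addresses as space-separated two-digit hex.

2C 07 37 BA 8F CE 4D 9A

Split into bytes (most-significant first): 2C 07 37 BA 8F CE 4D 9A.
Big-endian: lowest address holds the most-significant byte.
So the memory order matches the most-significant-first order: 2C 07 37 BA 8F CE 4D 9A.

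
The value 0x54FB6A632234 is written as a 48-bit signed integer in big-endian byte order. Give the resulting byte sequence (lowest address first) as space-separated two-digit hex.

54 FB 6A 63 22 34

Split into bytes (most-significant first): 54 FB 6A 63 22 34.
Big-endian: lowest address holds the most-significant byte.
So the memory order matches the most-significant-first order: 54 FB 6A 63 22 34.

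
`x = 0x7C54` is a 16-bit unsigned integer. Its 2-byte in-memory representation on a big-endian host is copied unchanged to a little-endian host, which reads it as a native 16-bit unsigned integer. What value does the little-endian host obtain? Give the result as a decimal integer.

21628

Stored big-endian, the bytes at ascending addresses are 7C 54.
Read back as little-endian, the first byte is least significant, giving 0x547C.
0x547C = 21628.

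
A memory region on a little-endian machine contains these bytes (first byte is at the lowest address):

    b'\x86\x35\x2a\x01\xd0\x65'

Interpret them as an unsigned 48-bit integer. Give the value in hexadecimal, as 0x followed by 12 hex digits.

Little-endian: lowest address holds the least-significant byte.
Reassemble most-significant byte first: 65 D0 01 2A 35 86 → 0x65D0012A3586.

0x65D0012A3586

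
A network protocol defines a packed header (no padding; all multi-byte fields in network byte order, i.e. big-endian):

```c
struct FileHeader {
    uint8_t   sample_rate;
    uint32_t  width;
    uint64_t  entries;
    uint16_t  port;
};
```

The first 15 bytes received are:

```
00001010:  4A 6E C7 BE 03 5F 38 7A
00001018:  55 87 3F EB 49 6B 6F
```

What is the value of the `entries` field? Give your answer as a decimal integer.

6861368540058872649

`entries` follows `sample_rate` (1 B), `width` (4 B), so it starts at offset 1 + 4 = 5 and occupies 8 bytes.
Bytes at offsets 5..12: 5F 38 7A 55 87 3F EB 49.
In big-endian order the high byte comes first in memory.
The bytes are already most-significant first: 0x5F387A55873FEB49.
0x5F387A55873FEB49 = 6861368540058872649.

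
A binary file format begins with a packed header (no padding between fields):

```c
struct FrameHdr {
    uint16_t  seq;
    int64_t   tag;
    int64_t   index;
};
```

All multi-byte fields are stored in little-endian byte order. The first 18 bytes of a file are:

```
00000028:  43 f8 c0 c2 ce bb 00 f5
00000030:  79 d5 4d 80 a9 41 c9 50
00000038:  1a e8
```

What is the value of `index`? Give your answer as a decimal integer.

`index` follows `seq` (2 B), `tag` (8 B), so it starts at offset 2 + 8 = 10 and occupies 8 bytes.
Bytes at offsets 10..17: 4D 80 A9 41 C9 50 1A E8.
Little-endian stores the least-significant byte at the lowest address.
Reassemble most-significant byte first: E8 1A 50 C9 41 A9 80 4D → 0xE81A50C941A9804D.
Top bit is set, so as a signed 64-bit value this is 0xE81A50C941A9804D − 2^64 = -1721975082195517363.

-1721975082195517363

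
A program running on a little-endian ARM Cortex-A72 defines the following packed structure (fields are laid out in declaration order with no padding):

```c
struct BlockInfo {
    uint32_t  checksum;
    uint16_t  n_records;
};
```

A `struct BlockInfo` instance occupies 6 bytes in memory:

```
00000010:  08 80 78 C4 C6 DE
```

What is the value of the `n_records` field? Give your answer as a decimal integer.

`n_records` follows `checksum` (4 bytes), so it starts at byte offset 4 and occupies 2 bytes.
Bytes at offsets 4..5: C6 DE.
Little-endian: lowest address holds the least-significant byte.
Reassemble most-significant byte first: DE C6 → 0xDEC6.
0xDEC6 = 57030.

57030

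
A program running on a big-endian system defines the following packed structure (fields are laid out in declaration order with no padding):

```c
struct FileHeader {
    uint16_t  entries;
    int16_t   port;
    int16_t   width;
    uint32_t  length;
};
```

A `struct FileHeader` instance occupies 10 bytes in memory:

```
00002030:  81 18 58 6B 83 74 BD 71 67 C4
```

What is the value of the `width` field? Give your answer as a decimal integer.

-31884

`width` follows `entries` (2 B), `port` (2 B), so it starts at offset 2 + 2 = 4 and occupies 2 bytes.
Bytes at offsets 4..5: 83 74.
Big-endian: lowest address holds the most-significant byte.
The bytes are already most-significant first: 0x8374.
Top bit is set, so as a signed 16-bit value this is 0x8374 − 2^16 = -31884.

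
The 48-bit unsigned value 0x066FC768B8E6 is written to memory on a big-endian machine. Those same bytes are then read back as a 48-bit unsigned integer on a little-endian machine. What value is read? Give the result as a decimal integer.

253679706271494

Stored big-endian, the bytes at ascending addresses are 06 6F C7 68 B8 E6.
Read back as little-endian, the first byte is least significant, giving 0xE6B868C76F06.
0xE6B868C76F06 = 253679706271494.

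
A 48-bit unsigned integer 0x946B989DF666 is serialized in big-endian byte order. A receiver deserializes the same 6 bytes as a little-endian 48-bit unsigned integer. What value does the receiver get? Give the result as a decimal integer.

113209391999892

Stored big-endian, the bytes at ascending addresses are 94 6B 98 9D F6 66.
Read back as little-endian, the first byte is least significant, giving 0x66F69D986B94.
0x66F69D986B94 = 113209391999892.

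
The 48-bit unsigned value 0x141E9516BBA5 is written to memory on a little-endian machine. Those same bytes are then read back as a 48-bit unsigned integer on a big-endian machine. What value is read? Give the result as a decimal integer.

Stored little-endian, the bytes at ascending addresses are A5 BB 16 95 1E 14.
Read back as big-endian, the last byte is least significant, giving 0xA5BB16951E14.
0xA5BB16951E14 = 182222956338708.

182222956338708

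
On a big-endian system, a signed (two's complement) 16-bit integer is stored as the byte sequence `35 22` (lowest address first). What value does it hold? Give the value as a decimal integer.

In big-endian order the high byte comes first in memory.
The bytes are already most-significant first: 0x3522.
0x3522 = 13602.

13602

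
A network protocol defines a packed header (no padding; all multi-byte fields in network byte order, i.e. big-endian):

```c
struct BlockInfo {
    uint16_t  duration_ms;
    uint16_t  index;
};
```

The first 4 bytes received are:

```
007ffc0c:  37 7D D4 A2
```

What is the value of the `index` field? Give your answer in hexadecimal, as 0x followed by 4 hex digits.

`index` follows `duration_ms` (2 bytes), so it starts at byte offset 2 and occupies 2 bytes.
Bytes at offsets 2..3: D4 A2.
Big-endian: lowest address holds the most-significant byte.
The bytes are already most-significant first: 0xD4A2.

0xD4A2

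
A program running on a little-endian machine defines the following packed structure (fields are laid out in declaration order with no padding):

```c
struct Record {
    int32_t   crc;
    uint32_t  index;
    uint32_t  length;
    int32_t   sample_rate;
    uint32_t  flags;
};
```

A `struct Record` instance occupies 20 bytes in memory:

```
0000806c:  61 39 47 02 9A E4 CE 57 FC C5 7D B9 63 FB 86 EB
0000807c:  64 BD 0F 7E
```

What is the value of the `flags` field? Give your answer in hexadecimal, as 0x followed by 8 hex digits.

`flags` follows `crc` (4 B), `index` (4 B), `length` (4 B), `sample_rate` (4 B), so it starts at offset 4 + 4 + 4 + 4 = 16 and occupies 4 bytes.
Bytes at offsets 16..19: 64 BD 0F 7E.
Little-endian: lowest address holds the least-significant byte.
Reassemble most-significant byte first: 7E 0F BD 64 → 0x7E0FBD64.

0x7E0FBD64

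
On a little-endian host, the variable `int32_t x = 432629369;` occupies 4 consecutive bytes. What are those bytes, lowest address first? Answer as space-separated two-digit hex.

432629369 in hexadecimal, padded to 32 bits, is 0x19C96679.
Split into bytes (most-significant first): 19 C9 66 79.
In little-endian order the low byte comes first in memory.
So at ascending addresses the bytes are 79 66 C9 19.

79 66 C9 19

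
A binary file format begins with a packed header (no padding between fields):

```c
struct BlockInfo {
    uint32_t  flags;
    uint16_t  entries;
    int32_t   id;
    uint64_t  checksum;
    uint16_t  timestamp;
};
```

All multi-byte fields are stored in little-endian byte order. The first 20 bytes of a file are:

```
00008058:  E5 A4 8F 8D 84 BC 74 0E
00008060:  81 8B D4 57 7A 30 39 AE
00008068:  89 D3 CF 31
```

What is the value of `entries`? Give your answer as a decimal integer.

`entries` follows `flags` (4 bytes), so it starts at byte offset 4 and occupies 2 bytes.
Bytes at offsets 4..5: 84 BC.
Little-endian: lowest address holds the least-significant byte.
Reassemble most-significant byte first: BC 84 → 0xBC84.
0xBC84 = 48260.

48260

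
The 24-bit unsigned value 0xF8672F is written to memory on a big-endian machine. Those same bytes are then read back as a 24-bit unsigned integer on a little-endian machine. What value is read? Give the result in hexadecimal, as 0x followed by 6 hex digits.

0x2F67F8

Stored big-endian, the bytes at ascending addresses are F8 67 2F.
Read back as little-endian, the first byte is least significant, giving 0x2F67F8.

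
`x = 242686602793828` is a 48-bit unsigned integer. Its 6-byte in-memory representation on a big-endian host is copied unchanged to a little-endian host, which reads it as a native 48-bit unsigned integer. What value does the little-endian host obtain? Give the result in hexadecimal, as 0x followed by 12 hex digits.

242686602793828 in 48-bit hexadecimal is 0xDCB8E0C05364.
Stored big-endian, the bytes at ascending addresses are DC B8 E0 C0 53 64.
Read back as little-endian, the first byte is least significant, giving 0x6453C0E0B8DC.

0x6453C0E0B8DC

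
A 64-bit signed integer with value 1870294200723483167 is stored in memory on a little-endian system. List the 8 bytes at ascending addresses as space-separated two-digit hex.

1870294200723483167 in hexadecimal, padded to 64 bits, is 0x19F49EAA9398AA1F.
Split into bytes (most-significant first): 19 F4 9E AA 93 98 AA 1F.
Little-endian stores the least-significant byte at the lowest address.
So at ascending addresses the bytes are 1F AA 98 93 AA 9E F4 19.

1F AA 98 93 AA 9E F4 19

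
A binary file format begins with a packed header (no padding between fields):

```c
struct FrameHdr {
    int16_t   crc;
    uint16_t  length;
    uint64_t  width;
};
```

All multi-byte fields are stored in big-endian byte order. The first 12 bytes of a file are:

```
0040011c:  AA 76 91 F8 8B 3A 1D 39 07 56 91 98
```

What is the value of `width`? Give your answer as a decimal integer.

10032363250694656408

`width` follows `crc` (2 B), `length` (2 B), so it starts at offset 2 + 2 = 4 and occupies 8 bytes.
Bytes at offsets 4..11: 8B 3A 1D 39 07 56 91 98.
In big-endian order the high byte comes first in memory.
The bytes are already most-significant first: 0x8B3A1D3907569198.
0x8B3A1D3907569198 = 10032363250694656408.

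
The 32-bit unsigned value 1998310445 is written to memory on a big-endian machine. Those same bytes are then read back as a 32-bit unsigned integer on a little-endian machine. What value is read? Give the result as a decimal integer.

1998310445 in 32-bit hexadecimal is 0x771BCC2D.
Stored big-endian, the bytes at ascending addresses are 77 1B CC 2D.
Read back as little-endian, the first byte is least significant, giving 0x2DCC1B77.
0x2DCC1B77 = 768351095.

768351095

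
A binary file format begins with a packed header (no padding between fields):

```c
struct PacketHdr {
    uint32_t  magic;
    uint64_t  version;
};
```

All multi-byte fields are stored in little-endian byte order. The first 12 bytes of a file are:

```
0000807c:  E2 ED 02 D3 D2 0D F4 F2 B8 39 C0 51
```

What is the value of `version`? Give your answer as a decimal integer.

5890771779113455058

`version` follows `magic` (4 bytes), so it starts at byte offset 4 and occupies 8 bytes.
Bytes at offsets 4..11: D2 0D F4 F2 B8 39 C0 51.
Little-endian: lowest address holds the least-significant byte.
Reassemble most-significant byte first: 51 C0 39 B8 F2 F4 0D D2 → 0x51C039B8F2F40DD2.
0x51C039B8F2F40DD2 = 5890771779113455058.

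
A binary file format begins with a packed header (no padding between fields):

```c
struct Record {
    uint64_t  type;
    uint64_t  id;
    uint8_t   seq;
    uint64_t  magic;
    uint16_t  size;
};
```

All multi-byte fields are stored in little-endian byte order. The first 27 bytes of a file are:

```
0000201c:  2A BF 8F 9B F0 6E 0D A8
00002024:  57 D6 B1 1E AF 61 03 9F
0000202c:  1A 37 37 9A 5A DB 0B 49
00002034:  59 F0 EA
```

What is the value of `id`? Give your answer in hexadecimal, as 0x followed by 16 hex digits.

0x9F0361AF1EB1D657

`id` follows `type` (8 bytes), so it starts at byte offset 8 and occupies 8 bytes.
Bytes at offsets 8..15: 57 D6 B1 1E AF 61 03 9F.
In little-endian order the low byte comes first in memory.
Reassemble most-significant byte first: 9F 03 61 AF 1E B1 D6 57 → 0x9F0361AF1EB1D657.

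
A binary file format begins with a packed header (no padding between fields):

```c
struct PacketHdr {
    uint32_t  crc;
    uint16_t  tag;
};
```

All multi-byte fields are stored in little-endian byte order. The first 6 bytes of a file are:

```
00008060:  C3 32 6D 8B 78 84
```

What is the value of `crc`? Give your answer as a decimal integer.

`crc` is the first field, at byte offset 0, occupying 4 bytes.
Bytes at offsets 0..3: C3 32 6D 8B.
Little-endian: lowest address holds the least-significant byte.
Reassemble most-significant byte first: 8B 6D 32 C3 → 0x8B6D32C3.
0x8B6D32C3 = 2339189443.

2339189443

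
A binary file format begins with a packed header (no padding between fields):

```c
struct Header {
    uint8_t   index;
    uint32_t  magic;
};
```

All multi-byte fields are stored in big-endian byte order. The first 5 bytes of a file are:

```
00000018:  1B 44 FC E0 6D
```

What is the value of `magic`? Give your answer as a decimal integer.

`magic` follows `index` (1 byte), so it starts at byte offset 1 and occupies 4 bytes.
Bytes at offsets 1..4: 44 FC E0 6D.
In big-endian order the high byte comes first in memory.
The bytes are already most-significant first: 0x44FCE06D.
0x44FCE06D = 1157423213.

1157423213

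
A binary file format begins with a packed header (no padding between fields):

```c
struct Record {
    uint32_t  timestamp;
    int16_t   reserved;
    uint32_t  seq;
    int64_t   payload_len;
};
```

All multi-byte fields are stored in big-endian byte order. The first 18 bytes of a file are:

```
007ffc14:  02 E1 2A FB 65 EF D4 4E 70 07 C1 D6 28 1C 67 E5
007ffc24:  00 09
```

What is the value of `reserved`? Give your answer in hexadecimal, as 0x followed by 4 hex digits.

0x65EF

`reserved` follows `timestamp` (4 bytes), so it starts at byte offset 4 and occupies 2 bytes.
Bytes at offsets 4..5: 65 EF.
Big-endian: lowest address holds the most-significant byte.
The bytes are already most-significant first: 0x65EF.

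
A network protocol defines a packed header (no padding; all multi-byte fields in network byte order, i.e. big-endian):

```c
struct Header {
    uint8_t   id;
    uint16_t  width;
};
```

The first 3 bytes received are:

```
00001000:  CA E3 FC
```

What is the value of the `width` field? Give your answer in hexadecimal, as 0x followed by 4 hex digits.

0xE3FC

`width` follows `id` (1 byte), so it starts at byte offset 1 and occupies 2 bytes.
Bytes at offsets 1..2: E3 FC.
In big-endian order the high byte comes first in memory.
The bytes are already most-significant first: 0xE3FC.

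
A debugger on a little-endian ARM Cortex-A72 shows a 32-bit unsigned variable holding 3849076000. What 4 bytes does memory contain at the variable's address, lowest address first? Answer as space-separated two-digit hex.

20 3D 6C E5

3849076000 in hexadecimal, padded to 32 bits, is 0xE56C3D20.
Split into bytes (most-significant first): E5 6C 3D 20.
In little-endian order the low byte comes first in memory.
So at ascending addresses the bytes are 20 3D 6C E5.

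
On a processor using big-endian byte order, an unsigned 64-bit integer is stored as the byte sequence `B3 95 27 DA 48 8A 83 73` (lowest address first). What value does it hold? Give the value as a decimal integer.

12940292922792379251

Big-endian: lowest address holds the most-significant byte.
The bytes are already most-significant first: 0xB39527DA488A8373.
0xB39527DA488A8373 = 12940292922792379251.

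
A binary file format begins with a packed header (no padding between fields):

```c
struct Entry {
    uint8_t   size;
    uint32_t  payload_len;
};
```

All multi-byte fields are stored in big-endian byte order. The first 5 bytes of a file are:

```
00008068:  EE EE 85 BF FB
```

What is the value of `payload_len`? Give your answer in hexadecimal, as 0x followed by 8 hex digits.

`payload_len` follows `size` (1 byte), so it starts at byte offset 1 and occupies 4 bytes.
Bytes at offsets 1..4: EE 85 BF FB.
In big-endian order the high byte comes first in memory.
The bytes are already most-significant first: 0xEE85BFFB.

0xEE85BFFB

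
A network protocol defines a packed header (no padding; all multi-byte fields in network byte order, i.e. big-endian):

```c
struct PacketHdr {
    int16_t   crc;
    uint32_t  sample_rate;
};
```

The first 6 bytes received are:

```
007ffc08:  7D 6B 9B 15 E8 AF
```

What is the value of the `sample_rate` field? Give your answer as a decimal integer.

2601904303

`sample_rate` follows `crc` (2 bytes), so it starts at byte offset 2 and occupies 4 bytes.
Bytes at offsets 2..5: 9B 15 E8 AF.
Big-endian: lowest address holds the most-significant byte.
The bytes are already most-significant first: 0x9B15E8AF.
0x9B15E8AF = 2601904303.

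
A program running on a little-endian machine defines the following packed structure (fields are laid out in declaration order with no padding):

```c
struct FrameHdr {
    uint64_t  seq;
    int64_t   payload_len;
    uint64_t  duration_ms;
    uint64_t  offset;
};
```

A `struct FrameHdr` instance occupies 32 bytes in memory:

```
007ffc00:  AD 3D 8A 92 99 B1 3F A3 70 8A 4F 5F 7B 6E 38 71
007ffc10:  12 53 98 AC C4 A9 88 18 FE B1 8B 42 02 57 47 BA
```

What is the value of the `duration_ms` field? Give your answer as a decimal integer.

1767849515917267730

`duration_ms` follows `seq` (8 B), `payload_len` (8 B), so it starts at offset 8 + 8 = 16 and occupies 8 bytes.
Bytes at offsets 16..23: 12 53 98 AC C4 A9 88 18.
In little-endian order the low byte comes first in memory.
Reassemble most-significant byte first: 18 88 A9 C4 AC 98 53 12 → 0x1888A9C4AC985312.
0x1888A9C4AC985312 = 1767849515917267730.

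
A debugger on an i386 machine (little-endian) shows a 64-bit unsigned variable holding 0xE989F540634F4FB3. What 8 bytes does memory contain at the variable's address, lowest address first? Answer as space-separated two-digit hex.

Split into bytes (most-significant first): E9 89 F5 40 63 4F 4F B3.
In little-endian order the low byte comes first in memory.
So at ascending addresses the bytes are B3 4F 4F 63 40 F5 89 E9.

B3 4F 4F 63 40 F5 89 E9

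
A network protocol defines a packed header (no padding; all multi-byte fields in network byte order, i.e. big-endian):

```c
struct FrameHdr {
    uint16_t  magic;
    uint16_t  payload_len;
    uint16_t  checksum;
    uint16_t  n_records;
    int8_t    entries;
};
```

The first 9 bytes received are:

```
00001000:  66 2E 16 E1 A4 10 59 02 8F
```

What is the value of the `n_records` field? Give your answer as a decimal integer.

22786

`n_records` follows `magic` (2 B), `payload_len` (2 B), `checksum` (2 B), so it starts at offset 2 + 2 + 2 = 6 and occupies 2 bytes.
Bytes at offsets 6..7: 59 02.
Big-endian stores the most-significant byte at the lowest address.
The bytes are already most-significant first: 0x5902.
0x5902 = 22786.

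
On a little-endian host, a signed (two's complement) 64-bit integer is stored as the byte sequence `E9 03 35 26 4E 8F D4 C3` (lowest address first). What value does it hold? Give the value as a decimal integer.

-4335682975439715351

In little-endian order the low byte comes first in memory.
Reassemble most-significant byte first: C3 D4 8F 4E 26 35 03 E9 → 0xC3D48F4E263503E9.
Top bit is set, so as a signed 64-bit value this is 0xC3D48F4E263503E9 − 2^64 = -4335682975439715351.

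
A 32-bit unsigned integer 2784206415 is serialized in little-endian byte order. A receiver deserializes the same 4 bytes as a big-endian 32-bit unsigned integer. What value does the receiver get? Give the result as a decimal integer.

2784206415 in 32-bit hexadecimal is 0xA5F39E4F.
Stored little-endian, the bytes at ascending addresses are 4F 9E F3 A5.
Read back as big-endian, the last byte is least significant, giving 0x4F9EF3A5.
0x4F9EF3A5 = 1335817125.

1335817125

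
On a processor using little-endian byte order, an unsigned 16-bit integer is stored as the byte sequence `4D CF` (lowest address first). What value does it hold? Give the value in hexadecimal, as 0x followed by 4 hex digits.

0xCF4D

Little-endian stores the least-significant byte at the lowest address.
Reassemble most-significant byte first: CF 4D → 0xCF4D.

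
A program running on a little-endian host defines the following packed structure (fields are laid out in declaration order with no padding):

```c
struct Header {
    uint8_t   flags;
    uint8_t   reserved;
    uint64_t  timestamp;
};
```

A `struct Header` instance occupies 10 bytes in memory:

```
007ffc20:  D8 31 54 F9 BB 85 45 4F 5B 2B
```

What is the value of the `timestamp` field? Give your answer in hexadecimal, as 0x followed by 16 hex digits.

0x2B5B4F4585BBF954

`timestamp` follows `flags` (1 B), `reserved` (1 B), so it starts at offset 1 + 1 = 2 and occupies 8 bytes.
Bytes at offsets 2..9: 54 F9 BB 85 45 4F 5B 2B.
In little-endian order the low byte comes first in memory.
Reassemble most-significant byte first: 2B 5B 4F 45 85 BB F9 54 → 0x2B5B4F4585BBF954.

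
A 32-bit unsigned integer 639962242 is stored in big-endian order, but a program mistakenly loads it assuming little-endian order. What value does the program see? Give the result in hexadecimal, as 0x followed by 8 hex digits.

0x820C2526

639962242 in 32-bit hexadecimal is 0x26250C82.
Stored big-endian, the bytes at ascending addresses are 26 25 0C 82.
Read back as little-endian, the first byte is least significant, giving 0x820C2526.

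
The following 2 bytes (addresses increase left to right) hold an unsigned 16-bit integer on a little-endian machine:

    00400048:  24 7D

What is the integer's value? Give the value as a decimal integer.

32036

Little-endian: lowest address holds the least-significant byte.
Reassemble most-significant byte first: 7D 24 → 0x7D24.
0x7D24 = 32036.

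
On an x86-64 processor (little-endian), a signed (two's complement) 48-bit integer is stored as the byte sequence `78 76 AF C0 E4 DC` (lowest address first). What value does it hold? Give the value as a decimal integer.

Little-endian: lowest address holds the least-significant byte.
Reassemble most-significant byte first: DC E4 C0 AF 76 78 → 0xDCE4C0AF7678.
Top bit is set, so as a signed 48-bit value this is 0xDCE4C0AF7678 − 2^48 = -38599933331848.

-38599933331848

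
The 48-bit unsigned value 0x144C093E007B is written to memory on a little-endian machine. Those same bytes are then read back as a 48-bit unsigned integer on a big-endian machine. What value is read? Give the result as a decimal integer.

Stored little-endian, the bytes at ascending addresses are 7B 00 3E 09 4C 14.
Read back as big-endian, the last byte is least significant, giving 0x7B003E094C14.
0x7B003E094C14 = 135240971013140.

135240971013140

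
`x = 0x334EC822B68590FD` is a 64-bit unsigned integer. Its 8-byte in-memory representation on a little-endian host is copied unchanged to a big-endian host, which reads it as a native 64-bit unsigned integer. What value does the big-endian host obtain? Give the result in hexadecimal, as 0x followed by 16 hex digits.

Stored little-endian, the bytes at ascending addresses are FD 90 85 B6 22 C8 4E 33.
Read back as big-endian, the last byte is least significant, giving 0xFD9085B622C84E33.

0xFD9085B622C84E33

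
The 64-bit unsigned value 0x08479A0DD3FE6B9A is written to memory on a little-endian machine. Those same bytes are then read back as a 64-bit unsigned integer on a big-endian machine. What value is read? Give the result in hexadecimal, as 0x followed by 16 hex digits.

0x9A6BFED30D9A4708

Stored little-endian, the bytes at ascending addresses are 9A 6B FE D3 0D 9A 47 08.
Read back as big-endian, the last byte is least significant, giving 0x9A6BFED30D9A4708.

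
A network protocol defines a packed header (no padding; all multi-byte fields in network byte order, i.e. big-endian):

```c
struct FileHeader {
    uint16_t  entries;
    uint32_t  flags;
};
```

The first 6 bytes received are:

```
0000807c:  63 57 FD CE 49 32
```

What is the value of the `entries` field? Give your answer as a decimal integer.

25431

`entries` is the first field, at byte offset 0, occupying 2 bytes.
Bytes at offsets 0..1: 63 57.
Big-endian: lowest address holds the most-significant byte.
The bytes are already most-significant first: 0x6357.
0x6357 = 25431.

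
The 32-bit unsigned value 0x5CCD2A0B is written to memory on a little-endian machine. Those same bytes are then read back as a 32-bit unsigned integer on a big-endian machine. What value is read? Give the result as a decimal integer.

Stored little-endian, the bytes at ascending addresses are 0B 2A CD 5C.
Read back as big-endian, the last byte is least significant, giving 0x0B2ACD5C.
0x0B2ACD5C = 187354460.

187354460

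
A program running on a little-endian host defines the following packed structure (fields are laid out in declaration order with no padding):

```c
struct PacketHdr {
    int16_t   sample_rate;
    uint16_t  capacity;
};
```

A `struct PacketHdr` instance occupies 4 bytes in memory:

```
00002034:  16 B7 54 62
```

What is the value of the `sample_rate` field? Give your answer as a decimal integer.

-18666

`sample_rate` is the first field, at byte offset 0, occupying 2 bytes.
Bytes at offsets 0..1: 16 B7.
In little-endian order the low byte comes first in memory.
Reassemble most-significant byte first: B7 16 → 0xB716.
Top bit is set, so as a signed 16-bit value this is 0xB716 − 2^16 = -18666.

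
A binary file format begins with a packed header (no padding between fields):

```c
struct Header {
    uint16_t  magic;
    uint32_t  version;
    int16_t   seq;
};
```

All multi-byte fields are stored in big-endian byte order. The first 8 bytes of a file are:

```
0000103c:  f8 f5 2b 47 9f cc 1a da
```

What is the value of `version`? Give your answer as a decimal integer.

726114252

`version` follows `magic` (2 bytes), so it starts at byte offset 2 and occupies 4 bytes.
Bytes at offsets 2..5: 2B 47 9F CC.
Big-endian stores the most-significant byte at the lowest address.
The bytes are already most-significant first: 0x2B479FCC.
0x2B479FCC = 726114252.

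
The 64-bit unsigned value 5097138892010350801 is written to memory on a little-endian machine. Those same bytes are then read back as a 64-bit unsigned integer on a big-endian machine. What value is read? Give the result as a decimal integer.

15125367960818728006

5097138892010350801 in 64-bit hexadecimal is 0x46BCACD1051AE8D1.
Stored little-endian, the bytes at ascending addresses are D1 E8 1A 05 D1 AC BC 46.
Read back as big-endian, the last byte is least significant, giving 0xD1E81A05D1ACBC46.
0xD1E81A05D1ACBC46 = 15125367960818728006.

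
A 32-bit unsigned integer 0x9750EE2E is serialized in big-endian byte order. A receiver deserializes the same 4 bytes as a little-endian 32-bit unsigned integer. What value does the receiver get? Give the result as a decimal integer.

Stored big-endian, the bytes at ascending addresses are 97 50 EE 2E.
Read back as little-endian, the first byte is least significant, giving 0x2EEE5097.
0x2EEE5097 = 787370135.

787370135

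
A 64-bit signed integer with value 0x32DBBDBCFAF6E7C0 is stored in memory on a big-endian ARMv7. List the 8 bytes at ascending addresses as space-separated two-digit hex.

Split into bytes (most-significant first): 32 DB BD BC FA F6 E7 C0.
In big-endian order the high byte comes first in memory.
So the memory order matches the most-significant-first order: 32 DB BD BC FA F6 E7 C0.

32 DB BD BC FA F6 E7 C0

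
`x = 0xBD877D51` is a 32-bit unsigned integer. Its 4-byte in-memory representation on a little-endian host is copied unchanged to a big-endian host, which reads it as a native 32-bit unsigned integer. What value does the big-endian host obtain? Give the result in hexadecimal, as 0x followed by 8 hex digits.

Stored little-endian, the bytes at ascending addresses are 51 7D 87 BD.
Read back as big-endian, the last byte is least significant, giving 0x517D87BD.

0x517D87BD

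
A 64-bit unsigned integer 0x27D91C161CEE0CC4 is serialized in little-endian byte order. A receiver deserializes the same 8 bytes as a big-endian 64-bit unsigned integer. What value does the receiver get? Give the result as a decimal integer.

Stored little-endian, the bytes at ascending addresses are C4 0C EE 1C 16 1C D9 27.
Read back as big-endian, the last byte is least significant, giving 0xC40CEE1C161CD927.
0xC40CEE1C161CD927 = 14126927935551887655.

14126927935551887655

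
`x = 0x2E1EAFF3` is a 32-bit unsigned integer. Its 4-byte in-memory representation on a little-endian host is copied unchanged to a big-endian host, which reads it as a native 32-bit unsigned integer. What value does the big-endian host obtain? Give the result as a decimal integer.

Stored little-endian, the bytes at ascending addresses are F3 AF 1E 2E.
Read back as big-endian, the last byte is least significant, giving 0xF3AF1E2E.
0xF3AF1E2E = 4088340014.

4088340014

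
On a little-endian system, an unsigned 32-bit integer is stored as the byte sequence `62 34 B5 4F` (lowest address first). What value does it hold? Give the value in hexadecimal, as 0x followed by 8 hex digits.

In little-endian order the low byte comes first in memory.
Reassemble most-significant byte first: 4F B5 34 62 → 0x4FB53462.

0x4FB53462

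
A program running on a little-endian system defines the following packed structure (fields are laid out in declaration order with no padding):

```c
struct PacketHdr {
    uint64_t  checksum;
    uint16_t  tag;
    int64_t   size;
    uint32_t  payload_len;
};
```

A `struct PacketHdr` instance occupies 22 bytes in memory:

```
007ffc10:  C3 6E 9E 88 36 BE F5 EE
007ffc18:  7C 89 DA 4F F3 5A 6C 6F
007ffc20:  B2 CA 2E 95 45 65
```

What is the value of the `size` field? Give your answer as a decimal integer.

`size` follows `checksum` (8 B), `tag` (2 B), so it starts at offset 8 + 2 = 10 and occupies 8 bytes.
Bytes at offsets 10..17: DA 4F F3 5A 6C 6F B2 CA.
Little-endian stores the least-significant byte at the lowest address.
Reassemble most-significant byte first: CA B2 6F 6C 5A F3 4F DA → 0xCAB26F6C5AF34FDA.
Top bit is set, so as a signed 64-bit value this is 0xCAB26F6C5AF34FDA − 2^64 = -3840885021020565542.

-3840885021020565542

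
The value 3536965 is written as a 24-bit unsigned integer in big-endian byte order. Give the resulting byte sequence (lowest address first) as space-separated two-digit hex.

3536965 in hexadecimal, padded to 24 bits, is 0x35F845.
Split into bytes (most-significant first): 35 F8 45.
Big-endian: lowest address holds the most-significant byte.
So the memory order matches the most-significant-first order: 35 F8 45.

35 F8 45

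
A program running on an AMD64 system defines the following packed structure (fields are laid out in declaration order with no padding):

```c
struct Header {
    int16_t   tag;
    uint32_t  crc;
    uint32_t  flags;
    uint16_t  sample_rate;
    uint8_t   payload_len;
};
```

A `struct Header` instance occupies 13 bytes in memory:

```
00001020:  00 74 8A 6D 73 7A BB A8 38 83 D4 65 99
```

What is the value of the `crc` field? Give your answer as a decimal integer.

`crc` follows `tag` (2 bytes), so it starts at byte offset 2 and occupies 4 bytes.
Bytes at offsets 2..5: 8A 6D 73 7A.
Little-endian: lowest address holds the least-significant byte.
Reassemble most-significant byte first: 7A 73 6D 8A → 0x7A736D8A.
0x7A736D8A = 2054385034.

2054385034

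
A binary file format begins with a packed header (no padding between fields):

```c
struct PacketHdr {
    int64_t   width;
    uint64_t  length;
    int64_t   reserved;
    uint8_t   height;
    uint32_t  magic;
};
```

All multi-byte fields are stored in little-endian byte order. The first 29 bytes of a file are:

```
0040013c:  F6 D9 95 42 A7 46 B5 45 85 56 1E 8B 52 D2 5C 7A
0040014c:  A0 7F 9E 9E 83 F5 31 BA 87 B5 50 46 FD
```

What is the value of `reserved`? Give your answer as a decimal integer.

-5029969363145424992

`reserved` follows `width` (8 B), `length` (8 B), so it starts at offset 8 + 8 = 16 and occupies 8 bytes.
Bytes at offsets 16..23: A0 7F 9E 9E 83 F5 31 BA.
In little-endian order the low byte comes first in memory.
Reassemble most-significant byte first: BA 31 F5 83 9E 9E 7F A0 → 0xBA31F5839E9E7FA0.
Top bit is set, so as a signed 64-bit value this is 0xBA31F5839E9E7FA0 − 2^64 = -5029969363145424992.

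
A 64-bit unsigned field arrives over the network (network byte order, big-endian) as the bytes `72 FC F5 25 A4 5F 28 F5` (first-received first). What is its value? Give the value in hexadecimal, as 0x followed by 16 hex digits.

Big-endian stores the most-significant byte at the lowest address.
The bytes are already most-significant first: 0x72FCF525A45F28F5.

0x72FCF525A45F28F5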